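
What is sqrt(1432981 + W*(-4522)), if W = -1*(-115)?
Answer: 153*sqrt(39) ≈ 955.48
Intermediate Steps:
W = 115
sqrt(1432981 + W*(-4522)) = sqrt(1432981 + 115*(-4522)) = sqrt(1432981 - 520030) = sqrt(912951) = 153*sqrt(39)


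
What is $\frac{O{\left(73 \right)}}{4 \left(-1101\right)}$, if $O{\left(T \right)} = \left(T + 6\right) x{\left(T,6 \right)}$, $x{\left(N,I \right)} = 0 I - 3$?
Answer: $\frac{79}{1468} \approx 0.053815$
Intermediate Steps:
$x{\left(N,I \right)} = -3$ ($x{\left(N,I \right)} = 0 - 3 = -3$)
$O{\left(T \right)} = -18 - 3 T$ ($O{\left(T \right)} = \left(T + 6\right) \left(-3\right) = \left(6 + T\right) \left(-3\right) = -18 - 3 T$)
$\frac{O{\left(73 \right)}}{4 \left(-1101\right)} = \frac{-18 - 219}{4 \left(-1101\right)} = \frac{-18 - 219}{-4404} = \left(-237\right) \left(- \frac{1}{4404}\right) = \frac{79}{1468}$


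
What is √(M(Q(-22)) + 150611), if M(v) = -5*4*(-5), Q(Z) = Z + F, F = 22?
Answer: √150711 ≈ 388.22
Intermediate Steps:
Q(Z) = 22 + Z (Q(Z) = Z + 22 = 22 + Z)
M(v) = 100 (M(v) = -20*(-5) = 100)
√(M(Q(-22)) + 150611) = √(100 + 150611) = √150711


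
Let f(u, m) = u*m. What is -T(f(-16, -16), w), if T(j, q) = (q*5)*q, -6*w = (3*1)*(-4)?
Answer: -20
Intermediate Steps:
f(u, m) = m*u
w = 2 (w = -3*1*(-4)/6 = -(-4)/2 = -1/6*(-12) = 2)
T(j, q) = 5*q**2 (T(j, q) = (5*q)*q = 5*q**2)
-T(f(-16, -16), w) = -5*2**2 = -5*4 = -1*20 = -20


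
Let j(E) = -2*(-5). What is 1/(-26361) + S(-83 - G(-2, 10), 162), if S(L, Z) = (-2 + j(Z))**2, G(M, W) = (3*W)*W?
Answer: 1687103/26361 ≈ 64.000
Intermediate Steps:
G(M, W) = 3*W**2
j(E) = 10
S(L, Z) = 64 (S(L, Z) = (-2 + 10)**2 = 8**2 = 64)
1/(-26361) + S(-83 - G(-2, 10), 162) = 1/(-26361) + 64 = -1/26361 + 64 = 1687103/26361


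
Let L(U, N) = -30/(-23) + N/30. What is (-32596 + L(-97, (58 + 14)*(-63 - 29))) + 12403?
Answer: -2347437/115 ≈ -20413.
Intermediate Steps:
L(U, N) = 30/23 + N/30 (L(U, N) = -30*(-1/23) + N*(1/30) = 30/23 + N/30)
(-32596 + L(-97, (58 + 14)*(-63 - 29))) + 12403 = (-32596 + (30/23 + ((58 + 14)*(-63 - 29))/30)) + 12403 = (-32596 + (30/23 + (72*(-92))/30)) + 12403 = (-32596 + (30/23 + (1/30)*(-6624))) + 12403 = (-32596 + (30/23 - 1104/5)) + 12403 = (-32596 - 25242/115) + 12403 = -3773782/115 + 12403 = -2347437/115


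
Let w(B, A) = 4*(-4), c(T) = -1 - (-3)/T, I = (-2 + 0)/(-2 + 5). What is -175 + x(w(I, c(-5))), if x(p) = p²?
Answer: 81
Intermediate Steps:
I = -⅔ (I = -2/3 = -2*⅓ = -⅔ ≈ -0.66667)
c(T) = -1 + 3/T
w(B, A) = -16
-175 + x(w(I, c(-5))) = -175 + (-16)² = -175 + 256 = 81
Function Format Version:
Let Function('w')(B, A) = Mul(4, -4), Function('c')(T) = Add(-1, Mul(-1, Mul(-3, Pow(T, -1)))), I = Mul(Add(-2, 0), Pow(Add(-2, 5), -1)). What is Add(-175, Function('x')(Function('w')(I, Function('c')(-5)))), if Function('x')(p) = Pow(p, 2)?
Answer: 81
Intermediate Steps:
I = Rational(-2, 3) (I = Mul(-2, Pow(3, -1)) = Mul(-2, Rational(1, 3)) = Rational(-2, 3) ≈ -0.66667)
Function('c')(T) = Add(-1, Mul(3, Pow(T, -1)))
Function('w')(B, A) = -16
Add(-175, Function('x')(Function('w')(I, Function('c')(-5)))) = Add(-175, Pow(-16, 2)) = Add(-175, 256) = 81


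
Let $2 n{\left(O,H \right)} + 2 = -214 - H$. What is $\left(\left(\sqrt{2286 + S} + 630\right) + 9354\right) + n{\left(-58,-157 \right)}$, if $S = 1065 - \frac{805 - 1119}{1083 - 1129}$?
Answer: $\frac{19909}{2} + \frac{2 \sqrt{442267}}{23} \approx 10012.0$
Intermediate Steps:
$n{\left(O,H \right)} = -108 - \frac{H}{2}$ ($n{\left(O,H \right)} = -1 + \frac{-214 - H}{2} = -1 - \left(107 + \frac{H}{2}\right) = -108 - \frac{H}{2}$)
$S = \frac{24338}{23}$ ($S = 1065 - - \frac{314}{-46} = 1065 - \left(-314\right) \left(- \frac{1}{46}\right) = 1065 - \frac{157}{23} = \frac{24338}{23} \approx 1058.2$)
$\left(\left(\sqrt{2286 + S} + 630\right) + 9354\right) + n{\left(-58,-157 \right)} = \left(\left(\sqrt{2286 + \frac{24338}{23}} + 630\right) + 9354\right) - \frac{59}{2} = \left(\left(\sqrt{\frac{76916}{23}} + 630\right) + 9354\right) + \left(-108 + \frac{157}{2}\right) = \left(\left(\frac{2 \sqrt{442267}}{23} + 630\right) + 9354\right) - \frac{59}{2} = \left(\left(630 + \frac{2 \sqrt{442267}}{23}\right) + 9354\right) - \frac{59}{2} = \left(9984 + \frac{2 \sqrt{442267}}{23}\right) - \frac{59}{2} = \frac{19909}{2} + \frac{2 \sqrt{442267}}{23}$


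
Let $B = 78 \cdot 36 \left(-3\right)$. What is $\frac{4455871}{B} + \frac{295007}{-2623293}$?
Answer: $- \frac{433020012673}{818467416} \approx -529.06$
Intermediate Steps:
$B = -8424$ ($B = 2808 \left(-3\right) = -8424$)
$\frac{4455871}{B} + \frac{295007}{-2623293} = \frac{4455871}{-8424} + \frac{295007}{-2623293} = 4455871 \left(- \frac{1}{8424}\right) + 295007 \left(- \frac{1}{2623293}\right) = - \frac{4455871}{8424} - \frac{295007}{2623293} = - \frac{433020012673}{818467416}$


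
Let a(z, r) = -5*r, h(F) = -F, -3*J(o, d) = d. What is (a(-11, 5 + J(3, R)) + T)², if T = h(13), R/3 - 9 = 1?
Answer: 144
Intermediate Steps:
R = 30 (R = 27 + 3*1 = 27 + 3 = 30)
J(o, d) = -d/3
T = -13 (T = -1*13 = -13)
(a(-11, 5 + J(3, R)) + T)² = (-5*(5 - ⅓*30) - 13)² = (-5*(5 - 10) - 13)² = (-5*(-5) - 13)² = (25 - 13)² = 12² = 144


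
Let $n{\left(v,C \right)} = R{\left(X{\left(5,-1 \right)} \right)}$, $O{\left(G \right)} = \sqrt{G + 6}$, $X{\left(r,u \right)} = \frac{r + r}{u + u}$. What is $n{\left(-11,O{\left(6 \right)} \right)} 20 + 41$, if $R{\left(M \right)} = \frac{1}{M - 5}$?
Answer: $39$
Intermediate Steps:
$X{\left(r,u \right)} = \frac{r}{u}$ ($X{\left(r,u \right)} = \frac{2 r}{2 u} = 2 r \frac{1}{2 u} = \frac{r}{u}$)
$O{\left(G \right)} = \sqrt{6 + G}$
$R{\left(M \right)} = \frac{1}{-5 + M}$
$n{\left(v,C \right)} = - \frac{1}{10}$ ($n{\left(v,C \right)} = \frac{1}{-5 + \frac{5}{-1}} = \frac{1}{-5 + 5 \left(-1\right)} = \frac{1}{-5 - 5} = \frac{1}{-10} = - \frac{1}{10}$)
$n{\left(-11,O{\left(6 \right)} \right)} 20 + 41 = \left(- \frac{1}{10}\right) 20 + 41 = -2 + 41 = 39$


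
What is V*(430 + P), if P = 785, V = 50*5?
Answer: 303750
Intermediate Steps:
V = 250
V*(430 + P) = 250*(430 + 785) = 250*1215 = 303750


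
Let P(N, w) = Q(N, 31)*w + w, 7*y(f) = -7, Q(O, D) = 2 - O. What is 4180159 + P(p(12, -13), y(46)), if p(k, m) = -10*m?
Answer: 4180286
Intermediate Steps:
y(f) = -1 (y(f) = (⅐)*(-7) = -1)
P(N, w) = w + w*(2 - N) (P(N, w) = (2 - N)*w + w = w*(2 - N) + w = w + w*(2 - N))
4180159 + P(p(12, -13), y(46)) = 4180159 - (3 - (-10)*(-13)) = 4180159 - (3 - 1*130) = 4180159 - (3 - 130) = 4180159 - 1*(-127) = 4180159 + 127 = 4180286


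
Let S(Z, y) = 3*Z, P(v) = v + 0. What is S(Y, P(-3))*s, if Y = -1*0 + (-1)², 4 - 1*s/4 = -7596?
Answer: 91200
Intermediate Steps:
s = 30400 (s = 16 - 4*(-7596) = 16 + 30384 = 30400)
P(v) = v
Y = 1 (Y = 0 + 1 = 1)
S(Y, P(-3))*s = (3*1)*30400 = 3*30400 = 91200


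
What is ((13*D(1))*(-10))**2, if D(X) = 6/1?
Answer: 608400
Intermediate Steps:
D(X) = 6 (D(X) = 6*1 = 6)
((13*D(1))*(-10))**2 = ((13*6)*(-10))**2 = (78*(-10))**2 = (-780)**2 = 608400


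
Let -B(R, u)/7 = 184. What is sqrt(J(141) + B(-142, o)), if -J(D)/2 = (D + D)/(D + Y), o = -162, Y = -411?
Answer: I*sqrt(289330)/15 ≈ 35.86*I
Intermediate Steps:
B(R, u) = -1288 (B(R, u) = -7*184 = -1288)
J(D) = -4*D/(-411 + D) (J(D) = -2*(D + D)/(D - 411) = -2*2*D/(-411 + D) = -4*D/(-411 + D))
sqrt(J(141) + B(-142, o)) = sqrt(-4*141/(-411 + 141) - 1288) = sqrt(-4*141/(-270) - 1288) = sqrt(-4*141*(-1/270) - 1288) = sqrt(94/45 - 1288) = sqrt(-57866/45) = I*sqrt(289330)/15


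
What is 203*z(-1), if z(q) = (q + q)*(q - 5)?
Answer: 2436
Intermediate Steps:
z(q) = 2*q*(-5 + q) (z(q) = (2*q)*(-5 + q) = 2*q*(-5 + q))
203*z(-1) = 203*(2*(-1)*(-5 - 1)) = 203*(2*(-1)*(-6)) = 203*12 = 2436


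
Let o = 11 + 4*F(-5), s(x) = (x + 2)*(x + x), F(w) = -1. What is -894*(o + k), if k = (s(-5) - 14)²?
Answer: -235122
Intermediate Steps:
s(x) = 2*x*(2 + x) (s(x) = (2 + x)*(2*x) = 2*x*(2 + x))
k = 256 (k = (2*(-5)*(2 - 5) - 14)² = (2*(-5)*(-3) - 14)² = (30 - 14)² = 16² = 256)
o = 7 (o = 11 + 4*(-1) = 11 - 4 = 7)
-894*(o + k) = -894*(7 + 256) = -894*263 = -235122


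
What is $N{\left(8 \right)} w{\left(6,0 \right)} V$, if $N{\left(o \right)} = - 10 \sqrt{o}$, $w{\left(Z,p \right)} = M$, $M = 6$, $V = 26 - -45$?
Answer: $- 8520 \sqrt{2} \approx -12049.0$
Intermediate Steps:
$V = 71$ ($V = 26 + 45 = 71$)
$w{\left(Z,p \right)} = 6$
$N{\left(8 \right)} w{\left(6,0 \right)} V = - 10 \sqrt{8} \cdot 6 \cdot 71 = - 10 \cdot 2 \sqrt{2} \cdot 6 \cdot 71 = - 20 \sqrt{2} \cdot 6 \cdot 71 = - 120 \sqrt{2} \cdot 71 = - 8520 \sqrt{2}$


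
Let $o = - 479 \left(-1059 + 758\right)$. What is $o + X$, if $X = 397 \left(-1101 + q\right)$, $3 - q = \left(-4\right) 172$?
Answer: $-18591$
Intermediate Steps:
$q = 691$ ($q = 3 - \left(-4\right) 172 = 3 - -688 = 3 + 688 = 691$)
$o = 144179$ ($o = \left(-479\right) \left(-301\right) = 144179$)
$X = -162770$ ($X = 397 \left(-1101 + 691\right) = 397 \left(-410\right) = -162770$)
$o + X = 144179 - 162770 = -18591$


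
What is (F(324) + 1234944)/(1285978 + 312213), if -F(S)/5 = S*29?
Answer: 1187964/1598191 ≈ 0.74332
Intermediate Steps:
F(S) = -145*S (F(S) = -5*S*29 = -145*S)
(F(324) + 1234944)/(1285978 + 312213) = (-145*324 + 1234944)/(1285978 + 312213) = (-46980 + 1234944)/1598191 = 1187964*(1/1598191) = 1187964/1598191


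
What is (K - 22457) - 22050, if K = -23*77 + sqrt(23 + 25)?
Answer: -46278 + 4*sqrt(3) ≈ -46271.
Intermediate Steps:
K = -1771 + 4*sqrt(3) (K = -1771 + sqrt(48) = -1771 + 4*sqrt(3) ≈ -1764.1)
(K - 22457) - 22050 = ((-1771 + 4*sqrt(3)) - 22457) - 22050 = (-24228 + 4*sqrt(3)) - 22050 = -46278 + 4*sqrt(3)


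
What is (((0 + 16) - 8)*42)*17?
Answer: 5712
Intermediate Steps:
(((0 + 16) - 8)*42)*17 = ((16 - 8)*42)*17 = (8*42)*17 = 336*17 = 5712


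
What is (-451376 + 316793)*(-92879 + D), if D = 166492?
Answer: -9907058379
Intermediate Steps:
(-451376 + 316793)*(-92879 + D) = (-451376 + 316793)*(-92879 + 166492) = -134583*73613 = -9907058379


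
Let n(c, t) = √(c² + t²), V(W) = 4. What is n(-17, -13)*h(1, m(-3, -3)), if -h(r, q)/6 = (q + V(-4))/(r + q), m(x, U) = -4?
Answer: 0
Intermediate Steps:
h(r, q) = -6*(4 + q)/(q + r) (h(r, q) = -6*(q + 4)/(r + q) = -6*(4 + q)/(q + r))
n(-17, -13)*h(1, m(-3, -3)) = √((-17)² + (-13)²)*(6*(-4 - 1*(-4))/(-4 + 1)) = √(289 + 169)*(6*(-4 + 4)/(-3)) = √458*(6*(-⅓)*0) = √458*0 = 0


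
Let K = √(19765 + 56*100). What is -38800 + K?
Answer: -38800 + √25365 ≈ -38641.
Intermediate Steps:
K = √25365 (K = √(19765 + 5600) = √25365 ≈ 159.26)
-38800 + K = -38800 + √25365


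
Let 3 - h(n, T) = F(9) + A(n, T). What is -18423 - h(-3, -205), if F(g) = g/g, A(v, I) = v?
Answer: -18428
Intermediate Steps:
F(g) = 1
h(n, T) = 2 - n (h(n, T) = 3 - (1 + n) = 3 + (-1 - n) = 2 - n)
-18423 - h(-3, -205) = -18423 - (2 - 1*(-3)) = -18423 - (2 + 3) = -18423 - 1*5 = -18423 - 5 = -18428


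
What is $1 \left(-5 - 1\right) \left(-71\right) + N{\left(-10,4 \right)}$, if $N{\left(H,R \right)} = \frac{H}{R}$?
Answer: $\frac{847}{2} \approx 423.5$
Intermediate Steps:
$1 \left(-5 - 1\right) \left(-71\right) + N{\left(-10,4 \right)} = 1 \left(-5 - 1\right) \left(-71\right) - \frac{10}{4} = 1 \left(-6\right) \left(-71\right) - \frac{5}{2} = \left(-6\right) \left(-71\right) - \frac{5}{2} = 426 - \frac{5}{2} = \frac{847}{2}$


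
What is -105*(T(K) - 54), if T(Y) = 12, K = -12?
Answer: 4410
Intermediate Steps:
-105*(T(K) - 54) = -105*(12 - 54) = -105*(-42) = 4410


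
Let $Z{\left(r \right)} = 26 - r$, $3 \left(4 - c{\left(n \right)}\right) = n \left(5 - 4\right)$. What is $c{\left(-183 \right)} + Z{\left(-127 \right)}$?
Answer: $218$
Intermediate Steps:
$c{\left(n \right)} = 4 - \frac{n}{3}$ ($c{\left(n \right)} = 4 - \frac{n \left(5 - 4\right)}{3} = 4 - \frac{n 1}{3} = 4 - \frac{n}{3}$)
$c{\left(-183 \right)} + Z{\left(-127 \right)} = \left(4 - -61\right) + \left(26 - -127\right) = \left(4 + 61\right) + \left(26 + 127\right) = 65 + 153 = 218$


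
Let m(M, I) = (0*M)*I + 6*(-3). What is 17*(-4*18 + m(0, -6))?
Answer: -1530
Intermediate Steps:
m(M, I) = -18 (m(M, I) = 0*I - 18 = 0 - 18 = -18)
17*(-4*18 + m(0, -6)) = 17*(-4*18 - 18) = 17*(-72 - 18) = 17*(-90) = -1530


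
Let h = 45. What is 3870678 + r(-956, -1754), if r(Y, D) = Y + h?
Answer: 3869767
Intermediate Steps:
r(Y, D) = 45 + Y (r(Y, D) = Y + 45 = 45 + Y)
3870678 + r(-956, -1754) = 3870678 + (45 - 956) = 3870678 - 911 = 3869767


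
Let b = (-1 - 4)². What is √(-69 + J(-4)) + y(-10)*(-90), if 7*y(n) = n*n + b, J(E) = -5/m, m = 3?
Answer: -11250/7 + 2*I*√159/3 ≈ -1607.1 + 8.4063*I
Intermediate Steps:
b = 25 (b = (-5)² = 25)
J(E) = -5/3
y(n) = 25/7 + n²/7 (y(n) = (n*n + 25)/7 = (n² + 25)/7 = (25 + n²)/7 = 25/7 + n²/7)
√(-69 + J(-4)) + y(-10)*(-90) = √(-69 - 5/3) + (25/7 + (⅐)*(-10)²)*(-90) = √(-212/3) + (25/7 + (⅐)*100)*(-90) = 2*I*√159/3 + (25/7 + 100/7)*(-90) = 2*I*√159/3 + (125/7)*(-90) = 2*I*√159/3 - 11250/7 = -11250/7 + 2*I*√159/3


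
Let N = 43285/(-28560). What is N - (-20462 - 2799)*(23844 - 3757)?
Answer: 2668896045727/5712 ≈ 4.6724e+8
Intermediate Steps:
N = -8657/5712 (N = 43285*(-1/28560) = -8657/5712 ≈ -1.5156)
N - (-20462 - 2799)*(23844 - 3757) = -8657/5712 - (-20462 - 2799)*(23844 - 3757) = -8657/5712 - (-23261)*20087 = -8657/5712 - 1*(-467243707) = -8657/5712 + 467243707 = 2668896045727/5712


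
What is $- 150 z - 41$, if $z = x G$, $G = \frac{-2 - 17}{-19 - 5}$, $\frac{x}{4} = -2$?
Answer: $909$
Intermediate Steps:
$x = -8$ ($x = 4 \left(-2\right) = -8$)
$G = \frac{19}{24}$ ($G = - \frac{19}{-24} = \left(-19\right) \left(- \frac{1}{24}\right) = \frac{19}{24} \approx 0.79167$)
$z = - \frac{19}{3}$ ($z = \left(-8\right) \frac{19}{24} = - \frac{19}{3} \approx -6.3333$)
$- 150 z - 41 = \left(-150\right) \left(- \frac{19}{3}\right) - 41 = 950 - 41 = 909$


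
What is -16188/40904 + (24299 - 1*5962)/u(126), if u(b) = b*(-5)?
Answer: -47515943/1610595 ≈ -29.502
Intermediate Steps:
u(b) = -5*b
-16188/40904 + (24299 - 1*5962)/u(126) = -16188/40904 + (24299 - 1*5962)/((-5*126)) = -16188*1/40904 + (24299 - 5962)/(-630) = -4047/10226 + 18337*(-1/630) = -4047/10226 - 18337/630 = -47515943/1610595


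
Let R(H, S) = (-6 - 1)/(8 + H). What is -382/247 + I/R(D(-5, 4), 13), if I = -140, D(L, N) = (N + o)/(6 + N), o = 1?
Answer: 41608/247 ≈ 168.45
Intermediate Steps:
D(L, N) = (1 + N)/(6 + N) (D(L, N) = (N + 1)/(6 + N) = (1 + N)/(6 + N))
R(H, S) = -7/(8 + H)
-382/247 + I/R(D(-5, 4), 13) = -382/247 - (-160 - 20*(1 + 4)/(6 + 4)) = -382*1/247 - 140/((-7/(8 + 5/10))) = -382/247 - 140/((-7/(8 + (⅒)*5))) = -382/247 - 140/((-7/(8 + ½))) = -382/247 - 140/((-7/17/2)) = -382/247 - 140/((-7*2/17)) = -382/247 - 140/(-14/17) = -382/247 - 140*(-17/14) = -382/247 + 170 = 41608/247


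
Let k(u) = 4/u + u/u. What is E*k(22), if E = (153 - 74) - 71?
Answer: 104/11 ≈ 9.4545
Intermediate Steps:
k(u) = 1 + 4/u (k(u) = 4/u + 1 = 1 + 4/u)
E = 8 (E = 79 - 71 = 8)
E*k(22) = 8*((4 + 22)/22) = 8*((1/22)*26) = 8*(13/11) = 104/11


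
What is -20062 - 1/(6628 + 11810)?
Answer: -369903157/18438 ≈ -20062.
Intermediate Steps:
-20062 - 1/(6628 + 11810) = -20062 - 1/18438 = -369903157/18438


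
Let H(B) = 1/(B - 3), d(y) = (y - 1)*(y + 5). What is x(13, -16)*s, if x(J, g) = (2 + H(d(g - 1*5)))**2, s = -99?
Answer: -48371499/121801 ≈ -397.14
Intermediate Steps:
d(y) = (-1 + y)*(5 + y)
H(B) = 1/(-3 + B)
x(J, g) = (2 + 1/(-28 + (-5 + g)**2 + 4*g))**2 (x(J, g) = (2 + 1/(-3 + (-5 + (g - 1*5)**2 + 4*(g - 1*5))))**2 = (2 + 1/(-3 + (-5 + (g - 5)**2 + 4*(g - 5))))**2 = (2 + 1/(-3 + (-5 + (-5 + g)**2 + 4*(-5 + g))))**2 = (2 + 1/(-3 + (-5 + (-5 + g)**2 + (-20 + 4*g))))**2 = (2 + 1/(-3 + (-25 + (-5 + g)**2 + 4*g)))**2 = (2 + 1/(-28 + (-5 + g)**2 + 4*g))**2)
x(13, -16)*s = ((-55 + 2*(-5 - 16)**2 + 8*(-16))**2/(-28 + (-5 - 16)**2 + 4*(-16))**2)*(-99) = ((-55 + 2*(-21)**2 - 128)**2/(-28 + (-21)**2 - 64)**2)*(-99) = ((-55 + 2*441 - 128)**2/(-28 + 441 - 64)**2)*(-99) = ((-55 + 882 - 128)**2/349**2)*(-99) = (699**2*(1/121801))*(-99) = (488601*(1/121801))*(-99) = (488601/121801)*(-99) = -48371499/121801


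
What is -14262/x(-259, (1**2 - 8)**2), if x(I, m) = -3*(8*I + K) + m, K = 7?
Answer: -7131/3122 ≈ -2.2841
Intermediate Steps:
x(I, m) = -21 + m - 24*I (x(I, m) = -3*(8*I + 7) + m = -3*(7 + 8*I) + m = (-21 - 24*I) + m = -21 + m - 24*I)
-14262/x(-259, (1**2 - 8)**2) = -14262/(-21 + (1**2 - 8)**2 - 24*(-259)) = -14262/(-21 + (1 - 8)**2 + 6216) = -14262/(-21 + (-7)**2 + 6216) = -14262/(-21 + 49 + 6216) = -14262/6244 = -14262*1/6244 = -7131/3122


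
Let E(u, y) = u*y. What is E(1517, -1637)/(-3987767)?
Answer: 2483329/3987767 ≈ 0.62274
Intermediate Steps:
E(1517, -1637)/(-3987767) = (1517*(-1637))/(-3987767) = -2483329*(-1/3987767) = 2483329/3987767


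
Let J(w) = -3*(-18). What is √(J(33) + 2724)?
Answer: √2778 ≈ 52.707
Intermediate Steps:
J(w) = 54
√(J(33) + 2724) = √(54 + 2724) = √2778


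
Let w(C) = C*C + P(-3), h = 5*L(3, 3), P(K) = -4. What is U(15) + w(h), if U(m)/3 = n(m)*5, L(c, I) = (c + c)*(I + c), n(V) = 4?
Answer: 32456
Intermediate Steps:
L(c, I) = 2*c*(I + c) (L(c, I) = (2*c)*(I + c) = 2*c*(I + c))
U(m) = 60 (U(m) = 3*(4*5) = 3*20 = 60)
h = 180 (h = 5*(2*3*(3 + 3)) = 5*(2*3*6) = 5*36 = 180)
w(C) = -4 + C² (w(C) = C*C - 4 = C² - 4 = -4 + C²)
U(15) + w(h) = 60 + (-4 + 180²) = 60 + (-4 + 32400) = 60 + 32396 = 32456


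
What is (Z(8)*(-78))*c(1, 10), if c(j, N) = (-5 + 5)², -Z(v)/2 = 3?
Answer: 0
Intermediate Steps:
Z(v) = -6 (Z(v) = -2*3 = -6)
c(j, N) = 0 (c(j, N) = 0² = 0)
(Z(8)*(-78))*c(1, 10) = -6*(-78)*0 = 468*0 = 0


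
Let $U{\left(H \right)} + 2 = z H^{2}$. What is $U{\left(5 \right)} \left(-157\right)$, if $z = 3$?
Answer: $-11461$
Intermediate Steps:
$U{\left(H \right)} = -2 + 3 H^{2}$
$U{\left(5 \right)} \left(-157\right) = \left(-2 + 3 \cdot 5^{2}\right) \left(-157\right) = \left(-2 + 3 \cdot 25\right) \left(-157\right) = \left(-2 + 75\right) \left(-157\right) = 73 \left(-157\right) = -11461$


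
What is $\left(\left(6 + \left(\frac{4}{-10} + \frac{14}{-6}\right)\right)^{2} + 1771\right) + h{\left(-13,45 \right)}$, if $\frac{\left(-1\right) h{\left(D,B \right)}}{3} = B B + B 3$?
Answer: $- \frac{1057124}{225} \approx -4698.3$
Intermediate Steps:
$h{\left(D,B \right)} = - 9 B - 3 B^{2}$ ($h{\left(D,B \right)} = - 3 \left(B B + B 3\right) = - 3 \left(B^{2} + 3 B\right) = - 9 B - 3 B^{2}$)
$\left(\left(6 + \left(\frac{4}{-10} + \frac{14}{-6}\right)\right)^{2} + 1771\right) + h{\left(-13,45 \right)} = \left(\left(6 + \left(\frac{4}{-10} + \frac{14}{-6}\right)\right)^{2} + 1771\right) - 135 \left(3 + 45\right) = \left(\left(6 + \left(4 \left(- \frac{1}{10}\right) + 14 \left(- \frac{1}{6}\right)\right)\right)^{2} + 1771\right) - 135 \cdot 48 = \left(\left(6 - \frac{41}{15}\right)^{2} + 1771\right) - 6480 = \left(\left(\frac{49}{15}\right)^{2} + 1771\right) - 6480 = \left(\frac{2401}{225} + 1771\right) - 6480 = \frac{400876}{225} - 6480 = - \frac{1057124}{225}$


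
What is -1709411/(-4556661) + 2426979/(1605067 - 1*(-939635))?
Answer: 5136287382547/3865114786674 ≈ 1.3289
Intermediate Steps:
-1709411/(-4556661) + 2426979/(1605067 - 1*(-939635)) = -1709411*(-1/4556661) + 2426979/(1605067 + 939635) = 1709411/4556661 + 2426979/2544702 = 1709411/4556661 + 2426979*(1/2544702) = 1709411/4556661 + 808993/848234 = 5136287382547/3865114786674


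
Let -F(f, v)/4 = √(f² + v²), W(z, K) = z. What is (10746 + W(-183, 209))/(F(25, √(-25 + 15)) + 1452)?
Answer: 1278123/174872 + 3521*√615/174872 ≈ 7.8082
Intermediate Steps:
F(f, v) = -4*√(f² + v²)
(10746 + W(-183, 209))/(F(25, √(-25 + 15)) + 1452) = (10746 - 183)/(-4*√(25² + (√(-25 + 15))²) + 1452) = 10563/(-4*√(625 + (√(-10))²) + 1452) = 10563/(-4*√(625 + (I*√10)²) + 1452) = 10563/(-4*√(625 - 10) + 1452) = 10563/(-4*√615 + 1452) = 10563/(1452 - 4*√615)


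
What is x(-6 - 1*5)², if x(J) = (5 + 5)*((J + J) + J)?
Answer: 108900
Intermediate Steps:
x(J) = 30*J (x(J) = 10*(2*J + J) = 10*(3*J) = 30*J)
x(-6 - 1*5)² = (30*(-6 - 1*5))² = (30*(-6 - 5))² = (30*(-11))² = (-330)² = 108900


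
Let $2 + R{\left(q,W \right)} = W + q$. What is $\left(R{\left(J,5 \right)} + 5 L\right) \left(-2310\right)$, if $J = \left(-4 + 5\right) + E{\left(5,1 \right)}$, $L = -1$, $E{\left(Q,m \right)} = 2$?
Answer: $-2310$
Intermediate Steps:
$J = 3$ ($J = \left(-4 + 5\right) + 2 = 1 + 2 = 3$)
$R{\left(q,W \right)} = -2 + W + q$ ($R{\left(q,W \right)} = -2 + \left(W + q\right) = -2 + W + q$)
$\left(R{\left(J,5 \right)} + 5 L\right) \left(-2310\right) = \left(\left(-2 + 5 + 3\right) + 5 \left(-1\right)\right) \left(-2310\right) = \left(6 - 5\right) \left(-2310\right) = 1 \left(-2310\right) = -2310$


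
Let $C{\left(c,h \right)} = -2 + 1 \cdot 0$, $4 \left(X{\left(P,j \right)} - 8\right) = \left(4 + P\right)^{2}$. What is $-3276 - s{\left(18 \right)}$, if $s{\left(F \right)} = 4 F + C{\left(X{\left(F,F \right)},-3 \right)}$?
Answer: $-3346$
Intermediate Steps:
$X{\left(P,j \right)} = 8 + \frac{\left(4 + P\right)^{2}}{4}$
$C{\left(c,h \right)} = -2$ ($C{\left(c,h \right)} = -2 + 0 = -2$)
$s{\left(F \right)} = -2 + 4 F$ ($s{\left(F \right)} = 4 F - 2 = -2 + 4 F$)
$-3276 - s{\left(18 \right)} = -3276 - \left(-2 + 4 \cdot 18\right) = -3276 - \left(-2 + 72\right) = -3276 - 70 = -3346$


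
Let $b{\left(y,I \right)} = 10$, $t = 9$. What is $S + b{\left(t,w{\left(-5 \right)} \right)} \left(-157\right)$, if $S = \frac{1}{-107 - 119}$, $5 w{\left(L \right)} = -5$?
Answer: $- \frac{354821}{226} \approx -1570.0$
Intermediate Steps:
$w{\left(L \right)} = -1$ ($w{\left(L \right)} = \frac{1}{5} \left(-5\right) = -1$)
$S = - \frac{1}{226}$ ($S = \frac{1}{-226} = - \frac{1}{226} \approx -0.0044248$)
$S + b{\left(t,w{\left(-5 \right)} \right)} \left(-157\right) = - \frac{1}{226} + 10 \left(-157\right) = - \frac{1}{226} - 1570 = - \frac{354821}{226}$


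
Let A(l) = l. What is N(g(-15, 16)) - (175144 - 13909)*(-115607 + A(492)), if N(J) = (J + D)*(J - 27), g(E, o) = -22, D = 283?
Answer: 18560554236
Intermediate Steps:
N(J) = (-27 + J)*(283 + J) (N(J) = (J + 283)*(J - 27) = (283 + J)*(-27 + J) = (-27 + J)*(283 + J))
N(g(-15, 16)) - (175144 - 13909)*(-115607 + A(492)) = (-7641 + (-22)² + 256*(-22)) - (175144 - 13909)*(-115607 + 492) = (-7641 + 484 - 5632) - 161235*(-115115) = -12789 - 1*(-18560567025) = -12789 + 18560567025 = 18560554236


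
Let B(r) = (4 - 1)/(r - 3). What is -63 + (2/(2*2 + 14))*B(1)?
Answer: -379/6 ≈ -63.167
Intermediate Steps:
B(r) = 3/(-3 + r)
-63 + (2/(2*2 + 14))*B(1) = -63 + (2/(2*2 + 14))*(3/(-3 + 1)) = -63 + (2/(4 + 14))*(3/(-2)) = -63 + (2/18)*(3*(-½)) = -63 + ((1/18)*2)*(-3/2) = -63 + (⅑)*(-3/2) = -63 - ⅙ = -379/6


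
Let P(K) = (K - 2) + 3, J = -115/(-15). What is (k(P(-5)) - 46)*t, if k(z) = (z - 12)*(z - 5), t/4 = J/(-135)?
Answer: -9016/405 ≈ -22.262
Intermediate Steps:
J = 23/3 (J = -115*(-1/15) = 23/3 ≈ 7.6667)
t = -92/405 (t = 4*((23/3)/(-135)) = 4*((23/3)*(-1/135)) = 4*(-23/405) = -92/405 ≈ -0.22716)
P(K) = 1 + K (P(K) = (-2 + K) + 3 = 1 + K)
k(z) = (-12 + z)*(-5 + z)
(k(P(-5)) - 46)*t = ((60 + (1 - 5)**2 - 17*(1 - 5)) - 46)*(-92/405) = ((60 + (-4)**2 - 17*(-4)) - 46)*(-92/405) = ((60 + 16 + 68) - 46)*(-92/405) = (144 - 46)*(-92/405) = 98*(-92/405) = -9016/405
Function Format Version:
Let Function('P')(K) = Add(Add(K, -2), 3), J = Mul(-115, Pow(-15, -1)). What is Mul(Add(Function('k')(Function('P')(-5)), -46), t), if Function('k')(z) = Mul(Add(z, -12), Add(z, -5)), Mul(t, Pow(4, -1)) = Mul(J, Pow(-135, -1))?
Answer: Rational(-9016, 405) ≈ -22.262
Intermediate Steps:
J = Rational(23, 3) (J = Mul(-115, Rational(-1, 15)) = Rational(23, 3) ≈ 7.6667)
t = Rational(-92, 405) (t = Mul(4, Mul(Rational(23, 3), Pow(-135, -1))) = Mul(4, Mul(Rational(23, 3), Rational(-1, 135))) = Mul(4, Rational(-23, 405)) = Rational(-92, 405) ≈ -0.22716)
Function('P')(K) = Add(1, K) (Function('P')(K) = Add(Add(-2, K), 3) = Add(1, K))
Function('k')(z) = Mul(Add(-12, z), Add(-5, z))
Mul(Add(Function('k')(Function('P')(-5)), -46), t) = Mul(Add(Add(60, Pow(Add(1, -5), 2), Mul(-17, Add(1, -5))), -46), Rational(-92, 405)) = Mul(Add(Add(60, Pow(-4, 2), Mul(-17, -4)), -46), Rational(-92, 405)) = Mul(Add(Add(60, 16, 68), -46), Rational(-92, 405)) = Mul(Add(144, -46), Rational(-92, 405)) = Mul(98, Rational(-92, 405)) = Rational(-9016, 405)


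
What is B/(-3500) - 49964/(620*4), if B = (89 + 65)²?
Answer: -417303/15500 ≈ -26.923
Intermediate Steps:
B = 23716 (B = 154² = 23716)
B/(-3500) - 49964/(620*4) = 23716/(-3500) - 49964/(620*4) = 23716*(-1/3500) - 49964/2480 = -847/125 - 49964*1/2480 = -847/125 - 12491/620 = -417303/15500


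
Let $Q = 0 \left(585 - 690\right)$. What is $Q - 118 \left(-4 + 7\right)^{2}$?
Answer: $-1062$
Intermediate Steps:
$Q = 0$ ($Q = 0 \left(-105\right) = 0$)
$Q - 118 \left(-4 + 7\right)^{2} = 0 - 118 \left(-4 + 7\right)^{2} = 0 - 118 \cdot 3^{2} = 0 - 118 \cdot 9 = 0 - 1062 = -1062$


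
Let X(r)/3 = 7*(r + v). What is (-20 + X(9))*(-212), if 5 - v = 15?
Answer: 8692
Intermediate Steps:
v = -10 (v = 5 - 1*15 = 5 - 15 = -10)
X(r) = -210 + 21*r (X(r) = 3*(7*(r - 10)) = 3*(7*(-10 + r)) = 3*(-70 + 7*r) = -210 + 21*r)
(-20 + X(9))*(-212) = (-20 + (-210 + 21*9))*(-212) = (-20 + (-210 + 189))*(-212) = (-20 - 21)*(-212) = -41*(-212) = 8692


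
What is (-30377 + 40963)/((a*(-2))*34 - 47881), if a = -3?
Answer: -10586/47677 ≈ -0.22204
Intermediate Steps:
(-30377 + 40963)/((a*(-2))*34 - 47881) = (-30377 + 40963)/(-3*(-2)*34 - 47881) = 10586/(6*34 - 47881) = 10586/(204 - 47881) = 10586/(-47677) = 10586*(-1/47677) = -10586/47677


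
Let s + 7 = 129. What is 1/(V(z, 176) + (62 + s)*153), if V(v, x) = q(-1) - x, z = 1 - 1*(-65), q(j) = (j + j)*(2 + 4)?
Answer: 1/27964 ≈ 3.5760e-5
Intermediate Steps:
s = 122 (s = -7 + 129 = 122)
q(j) = 12*j (q(j) = (2*j)*6 = 12*j)
z = 66 (z = 1 + 65 = 66)
V(v, x) = -12 - x (V(v, x) = 12*(-1) - x = -12 - x)
1/(V(z, 176) + (62 + s)*153) = 1/((-12 - 1*176) + (62 + 122)*153) = 1/((-12 - 176) + 184*153) = 1/(-188 + 28152) = 1/27964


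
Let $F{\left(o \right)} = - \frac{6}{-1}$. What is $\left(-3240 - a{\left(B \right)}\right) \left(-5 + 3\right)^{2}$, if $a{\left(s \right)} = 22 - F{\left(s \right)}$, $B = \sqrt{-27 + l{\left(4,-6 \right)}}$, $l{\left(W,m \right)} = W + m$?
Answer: $-13024$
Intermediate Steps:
$F{\left(o \right)} = 6$ ($F{\left(o \right)} = \left(-6\right) \left(-1\right) = 6$)
$B = i \sqrt{29}$ ($B = \sqrt{-27 + \left(4 - 6\right)} = \sqrt{-27 - 2} = \sqrt{-29} = i \sqrt{29} \approx 5.3852 i$)
$a{\left(s \right)} = 16$ ($a{\left(s \right)} = 22 - 6 = 16$)
$\left(-3240 - a{\left(B \right)}\right) \left(-5 + 3\right)^{2} = \left(-3240 - 16\right) \left(-5 + 3\right)^{2} = \left(-3240 - 16\right) \left(-2\right)^{2} = \left(-3256\right) 4 = -13024$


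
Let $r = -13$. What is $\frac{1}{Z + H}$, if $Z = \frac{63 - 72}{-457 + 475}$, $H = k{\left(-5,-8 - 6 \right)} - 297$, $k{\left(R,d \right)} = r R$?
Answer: $- \frac{2}{465} \approx -0.0043011$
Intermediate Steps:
$k{\left(R,d \right)} = - 13 R$
$H = -232$ ($H = \left(-13\right) \left(-5\right) - 297 = 65 - 297 = -232$)
$Z = - \frac{1}{2}$ ($Z = - \frac{9}{18} = \left(-9\right) \frac{1}{18} = - \frac{1}{2} \approx -0.5$)
$\frac{1}{Z + H} = \frac{1}{- \frac{1}{2} - 232} = \frac{1}{- \frac{465}{2}} = - \frac{2}{465}$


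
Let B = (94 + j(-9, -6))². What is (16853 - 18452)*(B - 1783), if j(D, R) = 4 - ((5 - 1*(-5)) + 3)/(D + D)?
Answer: -1375159721/108 ≈ -1.2733e+7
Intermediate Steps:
j(D, R) = 4 - 13/(2*D) (j(D, R) = 4 - ((5 + 5) + 3)/(2*D) = 4 - (10 + 3)*1/(2*D) = 4 - 13*1/(2*D) = 4 - 13/(2*D))
B = 3157729/324 (B = (94 + (4 - 13/2/(-9)))² = (94 + (4 - 13/2*(-⅑)))² = (94 + (4 + 13/18))² = (94 + 85/18)² = (1777/18)² = 3157729/324 ≈ 9746.1)
(16853 - 18452)*(B - 1783) = (16853 - 18452)*(3157729/324 - 1783) = -1599*2580037/324 = -1375159721/108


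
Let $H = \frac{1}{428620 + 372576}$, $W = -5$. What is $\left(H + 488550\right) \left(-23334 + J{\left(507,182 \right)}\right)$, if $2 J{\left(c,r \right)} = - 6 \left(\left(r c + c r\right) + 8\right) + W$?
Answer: $- \frac{451707171713106209}{1602392} \approx -2.819 \cdot 10^{11}$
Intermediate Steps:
$H = \frac{1}{801196} \approx 1.2481 \cdot 10^{-6}$
$J{\left(c,r \right)} = - \frac{53}{2} - 6 c r$ ($J{\left(c,r \right)} = \frac{- 6 \left(\left(r c + c r\right) + 8\right) - 5}{2} = \frac{- 6 \left(\left(c r + c r\right) + 8\right) - 5}{2} = \frac{- 6 \left(2 c r + 8\right) - 5}{2} = \frac{- 6 \left(8 + 2 c r\right) - 5}{2} = \frac{\left(-48 - 12 c r\right) - 5}{2} = \frac{-53 - 12 c r}{2} = - \frac{53}{2} - 6 c r$)
$\left(H + 488550\right) \left(-23334 + J{\left(507,182 \right)}\right) = \left(\frac{1}{801196} + 488550\right) \left(-23334 - \left(\frac{53}{2} + 3042 \cdot 182\right)\right) = \frac{391424305801 \left(-23334 - \frac{1107341}{2}\right)}{801196} = \frac{391424305801}{801196} \left(- \frac{1154009}{2}\right) = - \frac{451707171713106209}{1602392}$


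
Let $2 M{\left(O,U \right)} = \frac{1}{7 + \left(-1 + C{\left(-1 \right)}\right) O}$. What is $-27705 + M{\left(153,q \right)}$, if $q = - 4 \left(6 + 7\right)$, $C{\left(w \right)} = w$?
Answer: $- \frac{16567591}{598} \approx -27705.0$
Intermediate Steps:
$q = -52$ ($q = \left(-4\right) 13 = -52$)
$M{\left(O,U \right)} = \frac{1}{2 \left(7 - 2 O\right)}$ ($M{\left(O,U \right)} = \frac{1}{2 \left(7 + \left(-1 - 1\right) O\right)} = \frac{1}{2 \left(7 - 2 O\right)}$)
$-27705 + M{\left(153,q \right)} = -27705 + \frac{1}{2 \left(7 - 306\right)} = -27705 + \frac{1}{2 \left(-299\right)} = -27705 + \frac{1}{2} \left(- \frac{1}{299}\right) = -27705 - \frac{1}{598} = - \frac{16567591}{598}$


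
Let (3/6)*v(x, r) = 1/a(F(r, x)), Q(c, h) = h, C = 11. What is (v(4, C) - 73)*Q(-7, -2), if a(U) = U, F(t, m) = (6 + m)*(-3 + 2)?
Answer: 732/5 ≈ 146.40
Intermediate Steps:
F(t, m) = -6 - m (F(t, m) = (6 + m)*(-1) = -6 - m)
v(x, r) = 2/(-6 - x)
(v(4, C) - 73)*Q(-7, -2) = (-2/(6 + 4) - 73)*(-2) = (-2/10 - 73)*(-2) = (-2*⅒ - 73)*(-2) = (-⅕ - 73)*(-2) = -366/5*(-2) = 732/5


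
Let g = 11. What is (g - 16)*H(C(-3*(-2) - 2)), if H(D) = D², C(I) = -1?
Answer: -5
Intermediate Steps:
(g - 16)*H(C(-3*(-2) - 2)) = (11 - 16)*(-1)² = -5*1 = -5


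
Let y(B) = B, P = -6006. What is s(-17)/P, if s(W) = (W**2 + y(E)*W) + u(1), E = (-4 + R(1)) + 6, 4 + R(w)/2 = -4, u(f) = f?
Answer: -8/91 ≈ -0.087912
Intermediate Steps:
R(w) = -16 (R(w) = -8 + 2*(-4) = -8 - 8 = -16)
E = -14 (E = (-4 - 16) + 6 = -20 + 6 = -14)
s(W) = 1 + W**2 - 14*W (s(W) = (W**2 - 14*W) + 1 = 1 + W**2 - 14*W)
s(-17)/P = (1 + (-17)**2 - 14*(-17))/(-6006) = (1 + 289 + 238)*(-1/6006) = 528*(-1/6006) = -8/91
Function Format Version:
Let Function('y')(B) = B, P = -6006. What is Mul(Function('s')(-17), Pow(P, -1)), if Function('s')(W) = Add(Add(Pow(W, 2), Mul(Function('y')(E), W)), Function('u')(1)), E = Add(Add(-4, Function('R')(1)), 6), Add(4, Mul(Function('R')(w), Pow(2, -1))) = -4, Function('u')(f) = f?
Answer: Rational(-8, 91) ≈ -0.087912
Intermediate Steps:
Function('R')(w) = -16 (Function('R')(w) = Add(-8, Mul(2, -4)) = Add(-8, -8) = -16)
E = -14 (E = Add(Add(-4, -16), 6) = Add(-20, 6) = -14)
Function('s')(W) = Add(1, Pow(W, 2), Mul(-14, W)) (Function('s')(W) = Add(Add(Pow(W, 2), Mul(-14, W)), 1) = Add(1, Pow(W, 2), Mul(-14, W)))
Mul(Function('s')(-17), Pow(P, -1)) = Mul(Add(1, Pow(-17, 2), Mul(-14, -17)), Pow(-6006, -1)) = Mul(Add(1, 289, 238), Rational(-1, 6006)) = Mul(528, Rational(-1, 6006)) = Rational(-8, 91)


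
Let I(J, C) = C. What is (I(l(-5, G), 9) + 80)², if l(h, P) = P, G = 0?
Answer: 7921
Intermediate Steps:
(I(l(-5, G), 9) + 80)² = (9 + 80)² = 89² = 7921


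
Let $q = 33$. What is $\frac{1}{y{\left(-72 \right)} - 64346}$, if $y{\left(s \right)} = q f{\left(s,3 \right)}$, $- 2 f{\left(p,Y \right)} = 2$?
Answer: $- \frac{1}{64379} \approx -1.5533 \cdot 10^{-5}$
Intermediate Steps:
$f{\left(p,Y \right)} = -1$ ($f{\left(p,Y \right)} = \left(- \frac{1}{2}\right) 2 = -1$)
$y{\left(s \right)} = -33$ ($y{\left(s \right)} = 33 \left(-1\right) = -33$)
$\frac{1}{y{\left(-72 \right)} - 64346} = \frac{1}{-33 - 64346} = \frac{1}{-64379} = - \frac{1}{64379}$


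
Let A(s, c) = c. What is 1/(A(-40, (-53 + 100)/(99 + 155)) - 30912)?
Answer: -254/7851601 ≈ -3.2350e-5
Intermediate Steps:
1/(A(-40, (-53 + 100)/(99 + 155)) - 30912) = 1/((-53 + 100)/(99 + 155) - 30912) = 1/(47/254 - 30912) = 1/(-7851601/254) = -254/7851601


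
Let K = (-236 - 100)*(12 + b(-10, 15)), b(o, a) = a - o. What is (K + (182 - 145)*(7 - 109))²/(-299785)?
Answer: -262634436/299785 ≈ -876.08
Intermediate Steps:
K = -12432 (K = (-236 - 100)*(12 + (15 - 1*(-10))) = -336*(12 + (15 + 10)) = -336*(12 + 25) = -336*37 = -12432)
(K + (182 - 145)*(7 - 109))²/(-299785) = (-12432 + (182 - 145)*(7 - 109))²/(-299785) = (-12432 + 37*(-102))²*(-1/299785) = (-12432 - 3774)²*(-1/299785) = (-16206)²*(-1/299785) = 262634436*(-1/299785) = -262634436/299785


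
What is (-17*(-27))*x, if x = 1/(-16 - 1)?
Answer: -27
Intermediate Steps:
x = -1/17 (x = 1/(-17) = -1/17 ≈ -0.058824)
(-17*(-27))*x = -17*(-27)*(-1/17) = 459*(-1/17) = -27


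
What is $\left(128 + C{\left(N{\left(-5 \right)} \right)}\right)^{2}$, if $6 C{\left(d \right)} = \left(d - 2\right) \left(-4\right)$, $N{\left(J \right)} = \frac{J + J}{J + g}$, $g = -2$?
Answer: $\frac{7268416}{441} \approx 16482.0$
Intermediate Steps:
$N{\left(J \right)} = \frac{2 J}{-2 + J}$ ($N{\left(J \right)} = \frac{J + J}{J - 2} = \frac{2 J}{-2 + J}$)
$C{\left(d \right)} = \frac{4}{3} - \frac{2 d}{3}$ ($C{\left(d \right)} = \frac{\left(d - 2\right) \left(-4\right)}{6} = \frac{\left(-2 + d\right) \left(-4\right)}{6} = \frac{8 - 4 d}{6} = \frac{4}{3} - \frac{2 d}{3}$)
$\left(128 + C{\left(N{\left(-5 \right)} \right)}\right)^{2} = \left(128 + \left(\frac{4}{3} - \frac{2 \cdot 2 \left(-5\right) \frac{1}{-2 - 5}}{3}\right)\right)^{2} = \left(128 + \left(\frac{4}{3} - \frac{2 \cdot 2 \left(-5\right) \frac{1}{-7}}{3}\right)\right)^{2} = \left(128 + \left(\frac{4}{3} - \frac{2 \cdot 2 \left(-5\right) \left(- \frac{1}{7}\right)}{3}\right)\right)^{2} = \left(128 + \left(\frac{4}{3} - \frac{20}{21}\right)\right)^{2} = \left(128 + \frac{8}{21}\right)^{2} = \left(\frac{2696}{21}\right)^{2} = \frac{7268416}{441}$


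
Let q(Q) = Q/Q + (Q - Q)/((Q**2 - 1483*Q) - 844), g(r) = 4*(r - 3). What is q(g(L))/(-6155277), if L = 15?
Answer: -1/6155277 ≈ -1.6246e-7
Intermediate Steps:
g(r) = -12 + 4*r (g(r) = 4*(-3 + r) = -12 + 4*r)
q(Q) = 1 (q(Q) = 1 + 0/(-844 + Q**2 - 1483*Q) = 1 + 0 = 1)
q(g(L))/(-6155277) = 1/(-6155277) = 1*(-1/6155277) = -1/6155277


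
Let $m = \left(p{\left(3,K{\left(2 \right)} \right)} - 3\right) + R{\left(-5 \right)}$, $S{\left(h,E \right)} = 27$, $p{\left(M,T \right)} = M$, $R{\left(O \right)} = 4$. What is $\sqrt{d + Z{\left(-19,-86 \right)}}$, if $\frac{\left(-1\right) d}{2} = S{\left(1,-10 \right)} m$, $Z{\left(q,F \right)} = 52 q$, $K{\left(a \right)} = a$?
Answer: $2 i \sqrt{301} \approx 34.699 i$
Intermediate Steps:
$m = 4$ ($m = \left(3 - 3\right) + 4 = 0 + 4 = 4$)
$d = -216$ ($d = - 2 \cdot 27 \cdot 4 = \left(-2\right) 108 = -216$)
$\sqrt{d + Z{\left(-19,-86 \right)}} = \sqrt{-216 + 52 \left(-19\right)} = \sqrt{-216 - 988} = \sqrt{-1204} = 2 i \sqrt{301}$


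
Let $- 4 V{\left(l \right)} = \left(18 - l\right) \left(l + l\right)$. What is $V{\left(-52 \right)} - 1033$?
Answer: $787$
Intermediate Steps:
$V{\left(l \right)} = - \frac{l \left(18 - l\right)}{2}$ ($V{\left(l \right)} = - \frac{\left(18 - l\right) \left(l + l\right)}{4} = - \frac{\left(18 - l\right) 2 l}{4} = - \frac{2 l \left(18 - l\right)}{4} = - \frac{l \left(18 - l\right)}{2}$)
$V{\left(-52 \right)} - 1033 = \frac{1}{2} \left(-52\right) \left(-18 - 52\right) - 1033 = \frac{1}{2} \left(-52\right) \left(-70\right) - 1033 = 1820 - 1033 = 787$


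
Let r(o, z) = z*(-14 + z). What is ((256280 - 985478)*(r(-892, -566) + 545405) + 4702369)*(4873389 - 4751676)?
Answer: -77541484280643093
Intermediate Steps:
((256280 - 985478)*(r(-892, -566) + 545405) + 4702369)*(4873389 - 4751676) = ((256280 - 985478)*(-566*(-14 - 566) + 545405) + 4702369)*(4873389 - 4751676) = (-729198*(-566*(-580) + 545405) + 4702369)*121713 = (-729198*(328280 + 545405) + 4702369)*121713 = (-729198*873685 + 4702369)*121713 = (-637089354630 + 4702369)*121713 = -637084652261*121713 = -77541484280643093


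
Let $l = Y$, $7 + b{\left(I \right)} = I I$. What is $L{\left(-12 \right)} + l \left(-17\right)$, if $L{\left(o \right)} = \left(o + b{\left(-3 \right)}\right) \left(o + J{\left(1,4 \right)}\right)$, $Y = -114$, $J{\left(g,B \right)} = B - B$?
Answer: $2058$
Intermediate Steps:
$J{\left(g,B \right)} = 0$
$b{\left(I \right)} = -7 + I^{2}$ ($b{\left(I \right)} = -7 + I I = -7 + I^{2}$)
$L{\left(o \right)} = o \left(2 + o\right)$ ($L{\left(o \right)} = \left(o - \left(7 - \left(-3\right)^{2}\right)\right) \left(o + 0\right) = \left(o + \left(-7 + 9\right)\right) o = \left(o + 2\right) o = \left(2 + o\right) o = o \left(2 + o\right)$)
$l = -114$
$L{\left(-12 \right)} + l \left(-17\right) = - 12 \left(2 - 12\right) - -1938 = \left(-12\right) \left(-10\right) + 1938 = 120 + 1938 = 2058$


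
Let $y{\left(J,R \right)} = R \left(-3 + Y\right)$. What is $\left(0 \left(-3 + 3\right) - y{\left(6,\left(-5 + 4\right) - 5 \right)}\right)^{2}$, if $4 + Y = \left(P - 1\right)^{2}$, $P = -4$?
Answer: $11664$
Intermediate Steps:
$Y = 21$ ($Y = -4 + \left(-4 - 1\right)^{2} = -4 + \left(-5\right)^{2} = -4 + 25 = 21$)
$y{\left(J,R \right)} = 18 R$ ($y{\left(J,R \right)} = R \left(-3 + 21\right) = R 18 = 18 R$)
$\left(0 \left(-3 + 3\right) - y{\left(6,\left(-5 + 4\right) - 5 \right)}\right)^{2} = \left(0 \left(-3 + 3\right) - 18 \left(\left(-5 + 4\right) - 5\right)\right)^{2} = \left(0 \cdot 0 - 18 \left(-1 - 5\right)\right)^{2} = \left(0 - 18 \left(-6\right)\right)^{2} = \left(0 - -108\right)^{2} = \left(0 + 108\right)^{2} = 108^{2} = 11664$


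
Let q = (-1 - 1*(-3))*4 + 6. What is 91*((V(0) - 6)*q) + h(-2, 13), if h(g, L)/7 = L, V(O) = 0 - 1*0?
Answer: -7553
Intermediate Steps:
V(O) = 0 (V(O) = 0 + 0 = 0)
h(g, L) = 7*L
q = 14 (q = (-1 + 3)*4 + 6 = 2*4 + 6 = 8 + 6 = 14)
91*((V(0) - 6)*q) + h(-2, 13) = 91*((0 - 6)*14) + 7*13 = 91*(-6*14) + 91 = 91*(-84) + 91 = -7644 + 91 = -7553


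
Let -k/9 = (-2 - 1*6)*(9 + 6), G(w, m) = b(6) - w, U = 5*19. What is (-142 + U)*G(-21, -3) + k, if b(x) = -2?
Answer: 187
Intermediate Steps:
U = 95
G(w, m) = -2 - w
k = 1080 (k = -9*(-2 - 1*6)*(9 + 6) = -9*(-2 - 6)*15 = -(-72)*15 = -9*(-120) = 1080)
(-142 + U)*G(-21, -3) + k = (-142 + 95)*(-2 - 1*(-21)) + 1080 = -47*(-2 + 21) + 1080 = -47*19 + 1080 = -893 + 1080 = 187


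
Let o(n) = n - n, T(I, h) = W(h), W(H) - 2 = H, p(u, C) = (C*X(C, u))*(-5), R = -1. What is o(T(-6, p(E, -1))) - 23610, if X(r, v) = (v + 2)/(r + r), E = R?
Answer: -23610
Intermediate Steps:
E = -1
X(r, v) = (2 + v)/(2*r) (X(r, v) = (2 + v)/((2*r)) = (2 + v)*(1/(2*r)) = (2 + v)/(2*r))
p(u, C) = -5 - 5*u/2 (p(u, C) = (C*((2 + u)/(2*C)))*(-5) = (1 + u/2)*(-5) = -5 - 5*u/2)
W(H) = 2 + H
T(I, h) = 2 + h
o(n) = 0
o(T(-6, p(E, -1))) - 23610 = 0 - 23610 = -23610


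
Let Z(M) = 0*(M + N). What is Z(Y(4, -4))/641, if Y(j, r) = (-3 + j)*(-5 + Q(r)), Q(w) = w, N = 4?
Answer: 0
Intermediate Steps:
Y(j, r) = (-5 + r)*(-3 + j) (Y(j, r) = (-3 + j)*(-5 + r) = (-5 + r)*(-3 + j))
Z(M) = 0 (Z(M) = 0*(M + 4) = 0*(4 + M) = 0)
Z(Y(4, -4))/641 = 0/641 = 0*(1/641) = 0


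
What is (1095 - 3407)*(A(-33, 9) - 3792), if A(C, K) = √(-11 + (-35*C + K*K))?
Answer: 8686184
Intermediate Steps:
A(C, K) = √(-11 + K² - 35*C) (A(C, K) = √(-11 + (-35*C + K²)) = √(-11 + (K² - 35*C)) = √(-11 + K² - 35*C))
(1095 - 3407)*(A(-33, 9) - 3792) = (1095 - 3407)*(√(-11 + 9² - 35*(-33)) - 3792) = -2312*(√(-11 + 81 + 1155) - 3792) = -2312*(√1225 - 3792) = -2312*(35 - 3792) = -2312*(-3757) = 8686184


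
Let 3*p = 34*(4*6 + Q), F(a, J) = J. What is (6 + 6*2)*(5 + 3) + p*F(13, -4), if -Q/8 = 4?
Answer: 1520/3 ≈ 506.67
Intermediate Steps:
Q = -32 (Q = -8*4 = -32)
p = -272/3 (p = (34*(4*6 - 32))/3 = (34*(24 - 32))/3 = (34*(-8))/3 = (1/3)*(-272) = -272/3 ≈ -90.667)
(6 + 6*2)*(5 + 3) + p*F(13, -4) = (6 + 6*2)*(5 + 3) - 272/3*(-4) = (6 + 12)*8 + 1088/3 = 18*8 + 1088/3 = 144 + 1088/3 = 1520/3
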